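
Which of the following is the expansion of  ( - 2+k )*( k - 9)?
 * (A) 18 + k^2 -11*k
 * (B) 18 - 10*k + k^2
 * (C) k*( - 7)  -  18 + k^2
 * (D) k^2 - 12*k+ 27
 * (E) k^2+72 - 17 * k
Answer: A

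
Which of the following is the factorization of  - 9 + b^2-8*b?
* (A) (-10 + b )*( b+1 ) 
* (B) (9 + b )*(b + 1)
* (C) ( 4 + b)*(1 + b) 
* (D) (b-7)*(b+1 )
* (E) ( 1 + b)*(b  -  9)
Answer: E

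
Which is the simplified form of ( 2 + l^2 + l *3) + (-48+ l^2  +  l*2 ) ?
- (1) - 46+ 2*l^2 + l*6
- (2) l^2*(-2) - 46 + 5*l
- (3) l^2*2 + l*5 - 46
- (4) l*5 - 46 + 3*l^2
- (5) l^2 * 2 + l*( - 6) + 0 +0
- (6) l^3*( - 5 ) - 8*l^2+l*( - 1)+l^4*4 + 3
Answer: 3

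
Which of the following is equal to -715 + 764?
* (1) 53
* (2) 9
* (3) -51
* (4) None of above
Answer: 4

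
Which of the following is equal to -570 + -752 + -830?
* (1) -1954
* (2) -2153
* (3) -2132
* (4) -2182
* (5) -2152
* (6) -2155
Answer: 5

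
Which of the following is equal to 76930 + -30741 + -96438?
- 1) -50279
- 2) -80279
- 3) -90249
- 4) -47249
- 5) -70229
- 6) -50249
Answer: 6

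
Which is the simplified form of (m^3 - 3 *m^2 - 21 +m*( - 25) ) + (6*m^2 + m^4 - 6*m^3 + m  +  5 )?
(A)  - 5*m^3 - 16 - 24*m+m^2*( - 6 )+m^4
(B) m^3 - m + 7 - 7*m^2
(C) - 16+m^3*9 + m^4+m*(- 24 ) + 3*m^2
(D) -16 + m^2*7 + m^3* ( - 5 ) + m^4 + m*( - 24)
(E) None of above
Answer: E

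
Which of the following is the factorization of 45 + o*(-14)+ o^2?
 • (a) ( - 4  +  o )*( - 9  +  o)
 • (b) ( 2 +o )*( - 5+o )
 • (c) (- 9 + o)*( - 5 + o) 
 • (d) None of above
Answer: c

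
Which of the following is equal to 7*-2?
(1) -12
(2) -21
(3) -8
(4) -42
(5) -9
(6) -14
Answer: 6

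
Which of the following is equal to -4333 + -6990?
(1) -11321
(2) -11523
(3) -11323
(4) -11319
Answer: 3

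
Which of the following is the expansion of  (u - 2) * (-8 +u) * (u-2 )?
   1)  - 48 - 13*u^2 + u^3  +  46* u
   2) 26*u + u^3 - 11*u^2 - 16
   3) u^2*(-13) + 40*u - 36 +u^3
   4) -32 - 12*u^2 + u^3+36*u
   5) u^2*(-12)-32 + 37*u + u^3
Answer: 4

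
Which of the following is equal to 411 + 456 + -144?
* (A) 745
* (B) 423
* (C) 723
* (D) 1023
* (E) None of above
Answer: C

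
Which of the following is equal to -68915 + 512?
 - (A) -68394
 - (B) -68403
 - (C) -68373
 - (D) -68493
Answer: B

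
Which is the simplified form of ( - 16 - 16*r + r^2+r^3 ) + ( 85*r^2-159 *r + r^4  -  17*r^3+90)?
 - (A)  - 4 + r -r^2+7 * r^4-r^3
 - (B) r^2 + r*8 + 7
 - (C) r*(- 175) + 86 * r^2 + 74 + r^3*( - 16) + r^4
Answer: C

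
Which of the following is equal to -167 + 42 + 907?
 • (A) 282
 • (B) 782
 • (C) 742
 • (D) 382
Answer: B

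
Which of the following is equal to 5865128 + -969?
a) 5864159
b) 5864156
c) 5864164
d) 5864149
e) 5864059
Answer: a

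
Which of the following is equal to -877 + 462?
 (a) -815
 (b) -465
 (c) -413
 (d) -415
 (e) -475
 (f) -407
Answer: d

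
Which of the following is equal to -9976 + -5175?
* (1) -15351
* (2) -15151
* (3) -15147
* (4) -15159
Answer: 2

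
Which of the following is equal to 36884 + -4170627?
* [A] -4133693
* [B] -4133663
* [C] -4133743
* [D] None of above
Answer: C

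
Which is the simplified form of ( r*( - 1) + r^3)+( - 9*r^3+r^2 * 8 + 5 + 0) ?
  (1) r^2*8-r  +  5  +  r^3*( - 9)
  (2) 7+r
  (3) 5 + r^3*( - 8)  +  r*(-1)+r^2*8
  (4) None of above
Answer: 3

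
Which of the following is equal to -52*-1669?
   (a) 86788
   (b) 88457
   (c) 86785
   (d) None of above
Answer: a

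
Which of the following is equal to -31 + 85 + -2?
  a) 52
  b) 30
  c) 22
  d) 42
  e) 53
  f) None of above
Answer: a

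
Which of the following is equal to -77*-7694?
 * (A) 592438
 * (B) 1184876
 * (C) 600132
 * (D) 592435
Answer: A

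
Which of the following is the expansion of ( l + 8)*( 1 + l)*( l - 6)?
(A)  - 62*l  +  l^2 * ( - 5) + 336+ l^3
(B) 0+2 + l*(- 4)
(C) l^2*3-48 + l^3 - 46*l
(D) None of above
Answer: C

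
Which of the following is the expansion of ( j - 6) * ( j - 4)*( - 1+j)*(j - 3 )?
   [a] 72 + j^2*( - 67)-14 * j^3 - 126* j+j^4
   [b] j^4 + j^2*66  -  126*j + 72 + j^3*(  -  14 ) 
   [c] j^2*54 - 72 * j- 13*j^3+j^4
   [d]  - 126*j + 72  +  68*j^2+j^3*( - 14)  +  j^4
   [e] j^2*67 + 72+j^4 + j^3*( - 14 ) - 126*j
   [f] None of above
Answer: e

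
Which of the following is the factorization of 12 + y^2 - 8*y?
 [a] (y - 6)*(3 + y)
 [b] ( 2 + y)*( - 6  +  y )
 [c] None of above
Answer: c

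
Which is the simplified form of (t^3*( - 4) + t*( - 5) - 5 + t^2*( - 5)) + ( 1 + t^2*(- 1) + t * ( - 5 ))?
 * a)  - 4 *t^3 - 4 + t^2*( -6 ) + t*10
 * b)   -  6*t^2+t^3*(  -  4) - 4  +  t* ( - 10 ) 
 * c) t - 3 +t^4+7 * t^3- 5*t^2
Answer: b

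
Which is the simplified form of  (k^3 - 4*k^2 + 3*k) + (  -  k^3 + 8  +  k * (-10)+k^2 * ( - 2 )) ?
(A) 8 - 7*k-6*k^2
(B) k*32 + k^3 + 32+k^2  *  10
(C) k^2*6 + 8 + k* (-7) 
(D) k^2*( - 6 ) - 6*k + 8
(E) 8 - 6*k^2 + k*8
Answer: A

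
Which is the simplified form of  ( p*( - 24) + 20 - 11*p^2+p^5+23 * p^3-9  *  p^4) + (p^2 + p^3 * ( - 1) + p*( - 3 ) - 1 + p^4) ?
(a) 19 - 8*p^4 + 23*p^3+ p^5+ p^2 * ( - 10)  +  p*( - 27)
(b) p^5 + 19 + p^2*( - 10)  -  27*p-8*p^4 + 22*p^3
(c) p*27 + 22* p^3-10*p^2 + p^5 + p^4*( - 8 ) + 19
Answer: b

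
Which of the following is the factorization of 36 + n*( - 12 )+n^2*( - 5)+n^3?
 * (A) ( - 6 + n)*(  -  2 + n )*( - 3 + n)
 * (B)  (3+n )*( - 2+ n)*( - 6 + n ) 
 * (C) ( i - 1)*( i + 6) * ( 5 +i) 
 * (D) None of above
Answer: B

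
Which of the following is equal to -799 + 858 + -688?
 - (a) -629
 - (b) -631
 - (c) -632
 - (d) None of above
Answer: a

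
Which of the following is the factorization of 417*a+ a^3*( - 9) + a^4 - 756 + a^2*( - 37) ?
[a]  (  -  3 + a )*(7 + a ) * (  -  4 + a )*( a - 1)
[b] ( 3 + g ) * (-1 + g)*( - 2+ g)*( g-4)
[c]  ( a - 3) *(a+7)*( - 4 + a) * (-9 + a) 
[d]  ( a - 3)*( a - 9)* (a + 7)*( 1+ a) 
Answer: c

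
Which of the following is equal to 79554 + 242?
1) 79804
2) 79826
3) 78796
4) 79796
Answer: 4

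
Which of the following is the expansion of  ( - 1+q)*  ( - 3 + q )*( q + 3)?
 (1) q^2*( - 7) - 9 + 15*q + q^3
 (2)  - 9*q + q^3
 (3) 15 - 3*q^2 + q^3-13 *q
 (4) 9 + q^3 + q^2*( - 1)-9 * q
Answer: 4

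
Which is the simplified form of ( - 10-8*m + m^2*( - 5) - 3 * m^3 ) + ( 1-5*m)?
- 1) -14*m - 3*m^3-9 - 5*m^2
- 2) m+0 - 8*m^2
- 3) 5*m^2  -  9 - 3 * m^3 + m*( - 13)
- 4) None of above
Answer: 4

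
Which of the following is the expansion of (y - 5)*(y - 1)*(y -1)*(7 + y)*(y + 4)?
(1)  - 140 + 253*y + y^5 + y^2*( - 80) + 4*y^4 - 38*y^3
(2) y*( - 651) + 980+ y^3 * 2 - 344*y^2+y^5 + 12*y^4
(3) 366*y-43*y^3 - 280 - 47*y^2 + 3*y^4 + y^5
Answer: 1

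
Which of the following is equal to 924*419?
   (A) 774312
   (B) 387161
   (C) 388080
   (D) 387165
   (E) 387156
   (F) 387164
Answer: E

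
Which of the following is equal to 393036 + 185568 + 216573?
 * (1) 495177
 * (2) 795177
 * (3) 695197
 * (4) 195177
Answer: 2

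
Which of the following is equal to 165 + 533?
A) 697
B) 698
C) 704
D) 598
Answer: B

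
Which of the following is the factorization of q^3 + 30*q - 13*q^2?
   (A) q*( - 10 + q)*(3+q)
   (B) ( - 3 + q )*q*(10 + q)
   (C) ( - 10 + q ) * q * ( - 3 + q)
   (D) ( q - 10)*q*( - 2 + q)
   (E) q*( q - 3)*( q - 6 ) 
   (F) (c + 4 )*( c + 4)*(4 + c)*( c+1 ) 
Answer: C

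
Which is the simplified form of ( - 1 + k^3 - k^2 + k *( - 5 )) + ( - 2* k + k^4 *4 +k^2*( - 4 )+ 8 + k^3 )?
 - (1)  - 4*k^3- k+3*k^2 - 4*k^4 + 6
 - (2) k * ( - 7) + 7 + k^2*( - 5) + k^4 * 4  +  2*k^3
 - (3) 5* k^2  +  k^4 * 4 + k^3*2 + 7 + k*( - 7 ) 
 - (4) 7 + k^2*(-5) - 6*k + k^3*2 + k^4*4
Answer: 2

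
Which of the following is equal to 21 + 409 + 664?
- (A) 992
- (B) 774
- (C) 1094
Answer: C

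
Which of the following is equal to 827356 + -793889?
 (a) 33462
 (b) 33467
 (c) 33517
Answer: b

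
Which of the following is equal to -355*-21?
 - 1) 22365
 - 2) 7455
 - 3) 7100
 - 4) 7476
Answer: 2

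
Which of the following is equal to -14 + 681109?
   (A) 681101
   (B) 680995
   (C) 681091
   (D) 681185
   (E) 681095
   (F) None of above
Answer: E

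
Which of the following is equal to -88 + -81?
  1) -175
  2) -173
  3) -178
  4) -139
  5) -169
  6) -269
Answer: 5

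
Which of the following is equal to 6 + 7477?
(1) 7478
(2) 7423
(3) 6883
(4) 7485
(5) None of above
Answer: 5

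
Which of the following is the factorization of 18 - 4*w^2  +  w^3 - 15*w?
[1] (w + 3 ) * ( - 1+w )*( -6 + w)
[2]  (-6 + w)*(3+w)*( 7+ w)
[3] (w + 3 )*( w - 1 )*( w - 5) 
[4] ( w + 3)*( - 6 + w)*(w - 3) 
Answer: 1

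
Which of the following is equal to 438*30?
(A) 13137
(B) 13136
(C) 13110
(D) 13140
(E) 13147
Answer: D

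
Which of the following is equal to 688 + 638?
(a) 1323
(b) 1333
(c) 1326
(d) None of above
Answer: c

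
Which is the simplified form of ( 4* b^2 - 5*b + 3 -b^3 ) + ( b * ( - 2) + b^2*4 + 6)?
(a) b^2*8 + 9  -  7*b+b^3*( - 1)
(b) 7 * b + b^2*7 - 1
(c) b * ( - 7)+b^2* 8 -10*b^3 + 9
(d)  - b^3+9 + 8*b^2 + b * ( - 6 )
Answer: a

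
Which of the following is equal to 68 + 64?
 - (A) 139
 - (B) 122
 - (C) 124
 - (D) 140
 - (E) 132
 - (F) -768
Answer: E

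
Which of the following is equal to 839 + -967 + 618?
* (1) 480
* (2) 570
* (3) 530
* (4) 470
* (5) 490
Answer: 5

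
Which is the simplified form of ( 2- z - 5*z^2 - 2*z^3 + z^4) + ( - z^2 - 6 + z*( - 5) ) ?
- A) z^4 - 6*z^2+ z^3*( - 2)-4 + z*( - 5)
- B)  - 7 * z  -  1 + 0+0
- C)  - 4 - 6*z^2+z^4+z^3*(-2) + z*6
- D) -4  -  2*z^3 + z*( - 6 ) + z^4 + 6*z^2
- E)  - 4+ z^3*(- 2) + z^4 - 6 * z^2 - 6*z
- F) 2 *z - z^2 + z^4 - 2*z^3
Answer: E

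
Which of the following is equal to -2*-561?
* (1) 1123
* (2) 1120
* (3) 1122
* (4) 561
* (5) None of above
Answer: 3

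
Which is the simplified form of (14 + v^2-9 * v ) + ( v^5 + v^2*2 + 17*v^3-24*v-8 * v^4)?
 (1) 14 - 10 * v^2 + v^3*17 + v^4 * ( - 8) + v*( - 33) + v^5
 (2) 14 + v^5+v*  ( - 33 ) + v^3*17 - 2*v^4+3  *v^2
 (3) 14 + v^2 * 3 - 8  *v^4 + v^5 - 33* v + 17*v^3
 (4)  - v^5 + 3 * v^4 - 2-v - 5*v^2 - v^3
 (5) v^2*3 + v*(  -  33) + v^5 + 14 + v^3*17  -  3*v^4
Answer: 3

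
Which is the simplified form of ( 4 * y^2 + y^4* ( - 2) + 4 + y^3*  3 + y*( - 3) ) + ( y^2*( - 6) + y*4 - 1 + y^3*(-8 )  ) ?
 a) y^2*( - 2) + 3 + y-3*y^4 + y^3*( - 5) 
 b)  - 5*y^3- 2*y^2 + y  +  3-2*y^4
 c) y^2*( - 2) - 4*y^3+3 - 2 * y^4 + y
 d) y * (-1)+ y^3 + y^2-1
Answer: b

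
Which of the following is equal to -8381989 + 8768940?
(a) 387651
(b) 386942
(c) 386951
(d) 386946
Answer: c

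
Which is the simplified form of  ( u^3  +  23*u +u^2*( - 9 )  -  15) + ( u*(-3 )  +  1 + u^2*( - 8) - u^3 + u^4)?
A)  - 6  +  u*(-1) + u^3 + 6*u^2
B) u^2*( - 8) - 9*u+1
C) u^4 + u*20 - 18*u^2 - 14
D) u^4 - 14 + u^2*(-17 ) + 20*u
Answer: D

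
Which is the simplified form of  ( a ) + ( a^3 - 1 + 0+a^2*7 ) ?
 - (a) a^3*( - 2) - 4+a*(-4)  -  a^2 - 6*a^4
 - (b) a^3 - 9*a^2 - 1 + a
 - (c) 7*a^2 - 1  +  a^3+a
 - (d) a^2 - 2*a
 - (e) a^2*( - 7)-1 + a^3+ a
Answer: c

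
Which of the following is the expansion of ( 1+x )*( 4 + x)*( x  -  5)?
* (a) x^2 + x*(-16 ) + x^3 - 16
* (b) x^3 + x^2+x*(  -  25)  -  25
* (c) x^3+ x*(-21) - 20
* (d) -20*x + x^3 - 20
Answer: c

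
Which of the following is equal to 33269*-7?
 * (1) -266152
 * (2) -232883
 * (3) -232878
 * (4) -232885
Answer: 2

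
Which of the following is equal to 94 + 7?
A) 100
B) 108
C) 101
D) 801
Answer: C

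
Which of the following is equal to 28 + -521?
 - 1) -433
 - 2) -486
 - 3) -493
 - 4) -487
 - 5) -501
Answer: 3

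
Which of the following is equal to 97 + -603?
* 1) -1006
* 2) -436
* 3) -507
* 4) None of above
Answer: 4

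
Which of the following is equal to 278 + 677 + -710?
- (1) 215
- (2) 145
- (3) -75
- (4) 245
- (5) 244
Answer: 4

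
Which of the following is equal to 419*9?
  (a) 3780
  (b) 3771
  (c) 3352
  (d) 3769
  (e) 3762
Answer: b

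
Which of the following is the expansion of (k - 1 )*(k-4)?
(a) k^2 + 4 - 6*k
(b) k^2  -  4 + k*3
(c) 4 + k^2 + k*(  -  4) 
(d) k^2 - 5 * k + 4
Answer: d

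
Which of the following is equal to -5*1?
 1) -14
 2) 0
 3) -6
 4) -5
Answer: 4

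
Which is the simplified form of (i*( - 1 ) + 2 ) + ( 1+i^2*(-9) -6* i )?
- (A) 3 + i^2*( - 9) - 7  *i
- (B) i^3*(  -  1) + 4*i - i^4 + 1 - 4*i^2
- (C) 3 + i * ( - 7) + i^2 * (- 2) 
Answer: A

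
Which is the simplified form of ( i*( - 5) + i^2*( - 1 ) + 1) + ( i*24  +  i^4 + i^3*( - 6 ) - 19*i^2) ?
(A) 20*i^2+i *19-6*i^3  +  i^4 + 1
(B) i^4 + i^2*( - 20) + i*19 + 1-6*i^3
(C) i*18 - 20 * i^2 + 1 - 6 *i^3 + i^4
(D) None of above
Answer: B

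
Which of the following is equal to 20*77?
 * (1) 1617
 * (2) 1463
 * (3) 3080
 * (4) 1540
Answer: 4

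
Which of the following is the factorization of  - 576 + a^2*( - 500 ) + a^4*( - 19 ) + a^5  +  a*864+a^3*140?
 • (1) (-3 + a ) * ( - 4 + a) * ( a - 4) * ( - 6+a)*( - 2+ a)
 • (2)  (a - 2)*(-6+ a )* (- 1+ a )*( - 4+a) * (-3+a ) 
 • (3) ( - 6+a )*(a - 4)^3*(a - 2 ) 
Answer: 1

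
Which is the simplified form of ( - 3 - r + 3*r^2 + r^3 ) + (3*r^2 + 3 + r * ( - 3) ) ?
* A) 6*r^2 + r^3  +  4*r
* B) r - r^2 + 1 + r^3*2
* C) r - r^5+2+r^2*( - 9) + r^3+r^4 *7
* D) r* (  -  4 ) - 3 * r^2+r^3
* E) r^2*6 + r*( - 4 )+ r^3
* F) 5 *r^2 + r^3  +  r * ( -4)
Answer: E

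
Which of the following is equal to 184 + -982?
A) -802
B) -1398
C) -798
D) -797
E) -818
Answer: C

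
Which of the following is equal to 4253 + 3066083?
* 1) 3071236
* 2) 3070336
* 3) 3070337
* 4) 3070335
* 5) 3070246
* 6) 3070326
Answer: 2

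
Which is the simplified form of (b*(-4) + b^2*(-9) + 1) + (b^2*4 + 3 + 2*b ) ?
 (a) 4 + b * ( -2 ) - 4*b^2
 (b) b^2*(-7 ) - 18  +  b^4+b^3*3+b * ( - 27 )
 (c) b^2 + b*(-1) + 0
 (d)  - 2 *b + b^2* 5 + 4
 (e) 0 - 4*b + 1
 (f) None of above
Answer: f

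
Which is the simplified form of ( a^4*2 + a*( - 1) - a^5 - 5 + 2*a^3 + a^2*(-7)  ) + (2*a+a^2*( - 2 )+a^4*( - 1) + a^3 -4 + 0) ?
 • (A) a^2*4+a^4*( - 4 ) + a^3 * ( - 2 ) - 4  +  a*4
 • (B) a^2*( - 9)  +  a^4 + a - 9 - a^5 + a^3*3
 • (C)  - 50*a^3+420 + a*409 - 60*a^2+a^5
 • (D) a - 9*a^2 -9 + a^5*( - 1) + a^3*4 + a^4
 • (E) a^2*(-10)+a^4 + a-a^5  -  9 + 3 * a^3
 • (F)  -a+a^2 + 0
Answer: B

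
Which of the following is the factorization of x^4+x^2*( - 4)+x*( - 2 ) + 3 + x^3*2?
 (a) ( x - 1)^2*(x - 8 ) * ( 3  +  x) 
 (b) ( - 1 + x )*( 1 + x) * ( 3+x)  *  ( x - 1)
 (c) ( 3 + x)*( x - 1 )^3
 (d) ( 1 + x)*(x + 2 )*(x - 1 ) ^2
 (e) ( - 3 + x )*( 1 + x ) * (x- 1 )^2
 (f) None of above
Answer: b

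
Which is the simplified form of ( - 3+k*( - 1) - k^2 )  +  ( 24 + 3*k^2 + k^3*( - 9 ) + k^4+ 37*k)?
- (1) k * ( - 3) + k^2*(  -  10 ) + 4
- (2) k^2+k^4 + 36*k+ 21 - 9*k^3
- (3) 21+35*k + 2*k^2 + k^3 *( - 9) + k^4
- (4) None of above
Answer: 4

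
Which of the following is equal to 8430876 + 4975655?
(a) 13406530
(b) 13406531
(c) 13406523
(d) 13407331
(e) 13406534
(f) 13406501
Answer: b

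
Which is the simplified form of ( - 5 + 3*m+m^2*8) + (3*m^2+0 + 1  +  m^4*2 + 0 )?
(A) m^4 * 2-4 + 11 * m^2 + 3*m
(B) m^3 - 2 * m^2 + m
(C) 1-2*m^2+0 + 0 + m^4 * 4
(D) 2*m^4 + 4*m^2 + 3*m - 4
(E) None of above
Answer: A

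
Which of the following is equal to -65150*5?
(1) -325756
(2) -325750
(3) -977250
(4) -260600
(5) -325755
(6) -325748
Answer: 2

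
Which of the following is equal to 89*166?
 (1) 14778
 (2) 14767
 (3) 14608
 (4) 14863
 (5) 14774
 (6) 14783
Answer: 5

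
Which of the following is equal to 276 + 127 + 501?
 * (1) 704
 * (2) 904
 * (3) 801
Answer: 2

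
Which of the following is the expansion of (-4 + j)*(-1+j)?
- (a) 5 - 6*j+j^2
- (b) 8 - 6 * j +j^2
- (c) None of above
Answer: c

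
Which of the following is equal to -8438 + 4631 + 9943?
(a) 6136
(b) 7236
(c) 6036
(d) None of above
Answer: a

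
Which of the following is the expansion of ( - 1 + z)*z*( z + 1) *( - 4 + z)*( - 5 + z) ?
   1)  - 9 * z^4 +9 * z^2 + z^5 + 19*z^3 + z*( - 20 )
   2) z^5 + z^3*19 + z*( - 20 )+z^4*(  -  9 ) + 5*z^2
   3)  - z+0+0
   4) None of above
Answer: 1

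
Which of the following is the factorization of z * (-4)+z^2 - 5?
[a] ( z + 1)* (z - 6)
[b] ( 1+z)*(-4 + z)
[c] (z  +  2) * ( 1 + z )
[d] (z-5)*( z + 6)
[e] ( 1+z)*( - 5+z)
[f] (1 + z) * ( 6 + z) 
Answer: e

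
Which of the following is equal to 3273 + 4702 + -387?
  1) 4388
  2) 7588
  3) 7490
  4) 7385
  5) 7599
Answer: 2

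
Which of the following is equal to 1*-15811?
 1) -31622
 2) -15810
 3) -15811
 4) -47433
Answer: 3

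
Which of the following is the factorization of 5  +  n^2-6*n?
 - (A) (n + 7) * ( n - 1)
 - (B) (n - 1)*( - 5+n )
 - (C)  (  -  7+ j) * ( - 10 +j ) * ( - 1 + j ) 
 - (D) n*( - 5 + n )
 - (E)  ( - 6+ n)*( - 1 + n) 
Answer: B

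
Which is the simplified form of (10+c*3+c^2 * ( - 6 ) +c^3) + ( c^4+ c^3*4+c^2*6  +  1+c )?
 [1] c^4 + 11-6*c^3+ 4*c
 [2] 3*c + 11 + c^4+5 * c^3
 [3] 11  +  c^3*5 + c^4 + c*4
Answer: 3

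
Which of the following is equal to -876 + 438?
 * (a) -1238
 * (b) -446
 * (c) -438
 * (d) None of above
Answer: c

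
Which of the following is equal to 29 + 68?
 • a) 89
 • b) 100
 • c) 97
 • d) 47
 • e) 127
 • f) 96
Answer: c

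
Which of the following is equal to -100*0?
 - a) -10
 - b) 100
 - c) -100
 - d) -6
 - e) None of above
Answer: e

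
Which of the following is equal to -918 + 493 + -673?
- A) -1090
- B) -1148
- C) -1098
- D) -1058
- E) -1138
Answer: C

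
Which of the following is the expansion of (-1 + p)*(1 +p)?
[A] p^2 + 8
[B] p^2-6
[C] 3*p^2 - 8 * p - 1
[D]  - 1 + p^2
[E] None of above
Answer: D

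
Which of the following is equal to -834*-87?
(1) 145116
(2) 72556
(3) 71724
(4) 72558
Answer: 4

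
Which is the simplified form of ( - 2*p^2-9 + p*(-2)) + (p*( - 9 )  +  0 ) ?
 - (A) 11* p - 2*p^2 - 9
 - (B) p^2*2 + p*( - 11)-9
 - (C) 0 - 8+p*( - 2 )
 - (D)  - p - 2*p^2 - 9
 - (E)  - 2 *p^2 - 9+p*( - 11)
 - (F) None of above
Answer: E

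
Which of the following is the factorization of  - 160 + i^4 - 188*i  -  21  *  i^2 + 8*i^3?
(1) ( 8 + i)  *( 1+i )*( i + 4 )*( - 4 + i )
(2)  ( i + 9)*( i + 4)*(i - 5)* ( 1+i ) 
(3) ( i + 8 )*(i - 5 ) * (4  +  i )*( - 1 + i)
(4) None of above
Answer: 4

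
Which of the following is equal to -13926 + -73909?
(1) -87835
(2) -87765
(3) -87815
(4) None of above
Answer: 1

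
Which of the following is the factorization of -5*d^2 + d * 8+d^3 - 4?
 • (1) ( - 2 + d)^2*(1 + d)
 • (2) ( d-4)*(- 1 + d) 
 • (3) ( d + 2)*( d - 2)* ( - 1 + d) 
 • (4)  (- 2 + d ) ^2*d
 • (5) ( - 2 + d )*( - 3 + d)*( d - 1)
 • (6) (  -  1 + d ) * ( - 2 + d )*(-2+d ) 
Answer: 6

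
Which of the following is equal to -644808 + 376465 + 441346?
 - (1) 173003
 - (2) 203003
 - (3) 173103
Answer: 1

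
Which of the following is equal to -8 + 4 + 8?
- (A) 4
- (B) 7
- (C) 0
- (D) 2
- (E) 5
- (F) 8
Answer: A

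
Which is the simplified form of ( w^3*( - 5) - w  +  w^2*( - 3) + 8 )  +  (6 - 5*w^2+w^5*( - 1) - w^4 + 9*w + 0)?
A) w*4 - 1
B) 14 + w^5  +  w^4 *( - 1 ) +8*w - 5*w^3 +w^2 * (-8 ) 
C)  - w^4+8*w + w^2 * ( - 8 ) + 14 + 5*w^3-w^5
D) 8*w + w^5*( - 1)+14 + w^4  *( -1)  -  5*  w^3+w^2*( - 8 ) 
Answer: D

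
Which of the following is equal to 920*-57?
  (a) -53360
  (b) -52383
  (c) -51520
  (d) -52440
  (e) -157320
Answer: d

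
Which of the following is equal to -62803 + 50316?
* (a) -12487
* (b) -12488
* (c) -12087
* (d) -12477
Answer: a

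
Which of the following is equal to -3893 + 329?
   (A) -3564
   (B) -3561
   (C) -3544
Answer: A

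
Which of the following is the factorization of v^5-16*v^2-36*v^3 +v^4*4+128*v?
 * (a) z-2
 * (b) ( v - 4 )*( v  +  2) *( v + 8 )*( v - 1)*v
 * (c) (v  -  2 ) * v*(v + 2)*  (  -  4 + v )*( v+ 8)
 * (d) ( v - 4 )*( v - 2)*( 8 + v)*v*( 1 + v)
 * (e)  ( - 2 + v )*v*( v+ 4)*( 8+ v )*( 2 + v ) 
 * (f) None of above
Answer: c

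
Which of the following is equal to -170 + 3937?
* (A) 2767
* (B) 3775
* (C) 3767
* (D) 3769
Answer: C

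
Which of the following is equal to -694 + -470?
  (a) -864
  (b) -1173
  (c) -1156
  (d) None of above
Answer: d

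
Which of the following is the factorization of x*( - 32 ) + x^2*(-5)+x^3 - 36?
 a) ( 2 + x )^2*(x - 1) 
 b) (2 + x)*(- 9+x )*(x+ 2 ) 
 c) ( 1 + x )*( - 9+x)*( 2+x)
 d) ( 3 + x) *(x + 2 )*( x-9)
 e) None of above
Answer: b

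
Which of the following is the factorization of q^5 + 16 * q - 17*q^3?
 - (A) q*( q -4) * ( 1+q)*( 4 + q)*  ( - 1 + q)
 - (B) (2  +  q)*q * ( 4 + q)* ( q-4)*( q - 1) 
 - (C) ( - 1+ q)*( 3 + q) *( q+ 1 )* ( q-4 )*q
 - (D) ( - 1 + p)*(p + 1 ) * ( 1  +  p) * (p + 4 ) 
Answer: A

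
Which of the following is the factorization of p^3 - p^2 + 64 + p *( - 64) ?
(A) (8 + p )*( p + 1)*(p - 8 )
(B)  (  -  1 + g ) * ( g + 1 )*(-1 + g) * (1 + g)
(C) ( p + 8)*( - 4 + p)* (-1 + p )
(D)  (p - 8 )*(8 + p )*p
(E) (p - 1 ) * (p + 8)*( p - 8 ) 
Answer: E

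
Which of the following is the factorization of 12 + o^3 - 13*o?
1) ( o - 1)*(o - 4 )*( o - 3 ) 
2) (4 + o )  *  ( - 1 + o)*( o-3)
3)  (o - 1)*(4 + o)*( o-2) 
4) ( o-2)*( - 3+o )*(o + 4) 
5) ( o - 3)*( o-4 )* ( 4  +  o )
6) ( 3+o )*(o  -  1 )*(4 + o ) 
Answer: 2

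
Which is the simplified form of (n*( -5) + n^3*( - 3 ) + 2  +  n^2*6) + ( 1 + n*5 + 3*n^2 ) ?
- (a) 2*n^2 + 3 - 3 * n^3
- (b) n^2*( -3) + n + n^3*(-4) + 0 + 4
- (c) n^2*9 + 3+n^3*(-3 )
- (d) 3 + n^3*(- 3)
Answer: c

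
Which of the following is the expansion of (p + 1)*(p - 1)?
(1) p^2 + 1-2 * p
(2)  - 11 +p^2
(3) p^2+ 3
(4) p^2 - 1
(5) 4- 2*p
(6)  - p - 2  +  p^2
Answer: 4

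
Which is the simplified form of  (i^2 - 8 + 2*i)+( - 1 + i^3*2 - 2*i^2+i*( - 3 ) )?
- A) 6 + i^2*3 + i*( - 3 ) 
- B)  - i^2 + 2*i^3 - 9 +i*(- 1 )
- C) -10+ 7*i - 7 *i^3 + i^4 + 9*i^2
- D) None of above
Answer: B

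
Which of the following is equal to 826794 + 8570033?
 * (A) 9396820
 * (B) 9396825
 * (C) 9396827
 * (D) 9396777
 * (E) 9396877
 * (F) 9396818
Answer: C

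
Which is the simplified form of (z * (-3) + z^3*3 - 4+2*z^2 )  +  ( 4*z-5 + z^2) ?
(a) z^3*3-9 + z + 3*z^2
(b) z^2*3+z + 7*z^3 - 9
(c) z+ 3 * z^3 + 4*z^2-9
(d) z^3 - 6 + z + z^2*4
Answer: a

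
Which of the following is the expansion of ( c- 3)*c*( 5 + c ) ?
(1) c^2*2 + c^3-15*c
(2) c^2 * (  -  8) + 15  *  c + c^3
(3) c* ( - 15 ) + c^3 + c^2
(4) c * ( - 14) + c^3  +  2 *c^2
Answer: 1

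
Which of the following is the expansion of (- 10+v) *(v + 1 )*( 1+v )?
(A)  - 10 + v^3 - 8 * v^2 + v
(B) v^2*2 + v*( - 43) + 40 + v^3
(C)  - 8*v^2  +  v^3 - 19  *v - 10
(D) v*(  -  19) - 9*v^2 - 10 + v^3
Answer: C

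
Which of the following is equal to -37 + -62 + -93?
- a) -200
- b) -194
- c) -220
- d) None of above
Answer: d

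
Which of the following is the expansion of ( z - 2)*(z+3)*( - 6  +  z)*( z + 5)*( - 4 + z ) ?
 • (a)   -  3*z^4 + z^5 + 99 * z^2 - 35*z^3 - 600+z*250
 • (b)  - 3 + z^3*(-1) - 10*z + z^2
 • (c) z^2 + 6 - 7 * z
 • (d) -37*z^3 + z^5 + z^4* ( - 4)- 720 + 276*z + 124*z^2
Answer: d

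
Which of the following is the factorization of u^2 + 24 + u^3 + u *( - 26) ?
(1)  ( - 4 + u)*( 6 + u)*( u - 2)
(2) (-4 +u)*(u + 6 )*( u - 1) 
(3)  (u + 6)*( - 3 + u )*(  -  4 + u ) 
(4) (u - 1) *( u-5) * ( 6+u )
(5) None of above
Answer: 2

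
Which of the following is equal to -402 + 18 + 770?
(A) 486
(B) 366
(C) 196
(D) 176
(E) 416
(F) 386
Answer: F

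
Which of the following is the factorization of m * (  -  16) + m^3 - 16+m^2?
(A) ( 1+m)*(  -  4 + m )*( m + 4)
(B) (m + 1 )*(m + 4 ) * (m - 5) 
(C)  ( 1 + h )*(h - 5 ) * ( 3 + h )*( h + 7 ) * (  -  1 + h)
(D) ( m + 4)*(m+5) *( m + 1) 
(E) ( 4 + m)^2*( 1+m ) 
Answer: A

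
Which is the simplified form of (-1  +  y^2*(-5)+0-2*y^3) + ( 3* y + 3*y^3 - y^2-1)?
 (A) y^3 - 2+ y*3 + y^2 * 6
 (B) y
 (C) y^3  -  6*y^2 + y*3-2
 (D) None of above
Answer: C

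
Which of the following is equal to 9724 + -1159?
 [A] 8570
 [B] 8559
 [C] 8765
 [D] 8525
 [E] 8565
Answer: E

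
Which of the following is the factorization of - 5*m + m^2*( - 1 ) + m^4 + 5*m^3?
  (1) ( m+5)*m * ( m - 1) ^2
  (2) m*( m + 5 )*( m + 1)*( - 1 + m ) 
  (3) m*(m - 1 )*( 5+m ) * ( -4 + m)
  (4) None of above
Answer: 2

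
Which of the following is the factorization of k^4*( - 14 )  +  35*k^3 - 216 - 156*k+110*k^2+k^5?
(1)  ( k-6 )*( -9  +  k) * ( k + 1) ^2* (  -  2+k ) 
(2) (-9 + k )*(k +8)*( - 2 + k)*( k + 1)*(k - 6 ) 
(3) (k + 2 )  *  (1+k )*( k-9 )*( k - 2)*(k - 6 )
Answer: 3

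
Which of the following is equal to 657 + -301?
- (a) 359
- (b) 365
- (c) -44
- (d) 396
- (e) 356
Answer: e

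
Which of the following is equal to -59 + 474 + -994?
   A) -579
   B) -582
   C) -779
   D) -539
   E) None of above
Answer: A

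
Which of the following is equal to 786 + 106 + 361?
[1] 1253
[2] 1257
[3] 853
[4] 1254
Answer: 1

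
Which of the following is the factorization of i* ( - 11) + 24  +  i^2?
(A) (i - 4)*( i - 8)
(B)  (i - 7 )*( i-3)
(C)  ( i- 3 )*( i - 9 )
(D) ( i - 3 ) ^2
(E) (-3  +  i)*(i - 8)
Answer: E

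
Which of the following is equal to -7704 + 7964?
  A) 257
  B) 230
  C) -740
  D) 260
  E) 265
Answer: D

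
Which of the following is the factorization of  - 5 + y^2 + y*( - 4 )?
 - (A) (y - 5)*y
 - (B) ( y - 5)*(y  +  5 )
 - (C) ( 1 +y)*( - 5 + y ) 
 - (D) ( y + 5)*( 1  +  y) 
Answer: C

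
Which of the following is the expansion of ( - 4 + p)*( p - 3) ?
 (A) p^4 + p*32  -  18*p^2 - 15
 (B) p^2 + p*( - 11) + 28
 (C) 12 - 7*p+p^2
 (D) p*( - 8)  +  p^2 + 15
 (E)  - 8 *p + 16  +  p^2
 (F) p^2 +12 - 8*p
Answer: C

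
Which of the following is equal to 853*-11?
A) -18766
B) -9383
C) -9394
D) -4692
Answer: B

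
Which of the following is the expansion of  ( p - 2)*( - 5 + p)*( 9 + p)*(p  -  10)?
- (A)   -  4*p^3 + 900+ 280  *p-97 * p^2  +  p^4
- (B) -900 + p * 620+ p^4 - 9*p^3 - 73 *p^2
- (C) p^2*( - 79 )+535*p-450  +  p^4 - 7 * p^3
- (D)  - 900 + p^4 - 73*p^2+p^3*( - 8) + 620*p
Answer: D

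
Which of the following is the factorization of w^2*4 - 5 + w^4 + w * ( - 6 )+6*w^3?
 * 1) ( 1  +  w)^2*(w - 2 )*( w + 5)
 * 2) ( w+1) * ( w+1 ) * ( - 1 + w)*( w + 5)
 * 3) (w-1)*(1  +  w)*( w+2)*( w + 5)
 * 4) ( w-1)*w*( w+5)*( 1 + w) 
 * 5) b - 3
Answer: 2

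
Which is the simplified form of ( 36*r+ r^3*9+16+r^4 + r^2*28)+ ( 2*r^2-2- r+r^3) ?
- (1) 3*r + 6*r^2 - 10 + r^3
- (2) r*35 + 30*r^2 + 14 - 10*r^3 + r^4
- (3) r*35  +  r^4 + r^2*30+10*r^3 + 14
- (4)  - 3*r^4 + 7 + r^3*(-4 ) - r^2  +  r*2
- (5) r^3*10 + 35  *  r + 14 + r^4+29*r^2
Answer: 3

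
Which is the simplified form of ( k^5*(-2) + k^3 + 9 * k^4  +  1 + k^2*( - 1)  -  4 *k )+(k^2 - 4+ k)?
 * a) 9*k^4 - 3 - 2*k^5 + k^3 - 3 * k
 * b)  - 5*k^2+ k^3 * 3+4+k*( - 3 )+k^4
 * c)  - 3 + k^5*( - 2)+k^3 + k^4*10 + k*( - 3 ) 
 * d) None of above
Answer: a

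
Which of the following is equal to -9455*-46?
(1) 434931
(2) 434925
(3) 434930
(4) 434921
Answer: 3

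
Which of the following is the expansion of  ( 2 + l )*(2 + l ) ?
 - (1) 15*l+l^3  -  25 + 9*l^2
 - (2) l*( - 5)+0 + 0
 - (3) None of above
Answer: 3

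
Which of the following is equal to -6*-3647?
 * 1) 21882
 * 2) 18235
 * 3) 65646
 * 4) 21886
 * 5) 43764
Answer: 1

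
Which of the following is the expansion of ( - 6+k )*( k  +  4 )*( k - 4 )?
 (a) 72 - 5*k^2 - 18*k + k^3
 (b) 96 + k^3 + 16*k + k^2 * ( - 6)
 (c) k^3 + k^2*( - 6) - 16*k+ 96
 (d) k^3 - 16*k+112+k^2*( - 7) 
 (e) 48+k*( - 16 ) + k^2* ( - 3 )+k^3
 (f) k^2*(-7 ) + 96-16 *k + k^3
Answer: c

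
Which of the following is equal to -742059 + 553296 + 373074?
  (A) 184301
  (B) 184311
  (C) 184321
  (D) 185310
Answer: B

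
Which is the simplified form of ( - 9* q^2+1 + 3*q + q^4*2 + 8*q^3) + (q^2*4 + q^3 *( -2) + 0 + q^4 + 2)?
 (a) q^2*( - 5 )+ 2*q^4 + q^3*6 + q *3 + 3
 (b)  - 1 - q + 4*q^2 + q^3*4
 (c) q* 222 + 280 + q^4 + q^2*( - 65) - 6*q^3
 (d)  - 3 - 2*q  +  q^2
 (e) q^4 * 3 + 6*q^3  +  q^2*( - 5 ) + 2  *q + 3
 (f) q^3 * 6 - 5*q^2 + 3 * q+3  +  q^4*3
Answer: f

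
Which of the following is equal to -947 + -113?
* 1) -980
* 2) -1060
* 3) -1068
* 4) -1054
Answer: 2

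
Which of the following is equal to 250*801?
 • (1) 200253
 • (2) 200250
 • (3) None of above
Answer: 2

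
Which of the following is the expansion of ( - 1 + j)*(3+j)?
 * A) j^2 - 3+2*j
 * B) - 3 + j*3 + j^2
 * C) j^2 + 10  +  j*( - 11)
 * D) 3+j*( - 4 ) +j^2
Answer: A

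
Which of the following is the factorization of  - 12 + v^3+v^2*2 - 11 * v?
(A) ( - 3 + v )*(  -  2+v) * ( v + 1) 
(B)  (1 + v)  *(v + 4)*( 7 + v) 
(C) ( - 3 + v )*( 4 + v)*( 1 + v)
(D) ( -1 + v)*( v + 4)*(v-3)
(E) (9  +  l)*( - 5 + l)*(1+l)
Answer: C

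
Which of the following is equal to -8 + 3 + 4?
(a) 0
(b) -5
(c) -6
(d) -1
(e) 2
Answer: d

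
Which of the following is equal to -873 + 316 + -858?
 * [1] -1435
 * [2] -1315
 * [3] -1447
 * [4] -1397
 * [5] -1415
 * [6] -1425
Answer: 5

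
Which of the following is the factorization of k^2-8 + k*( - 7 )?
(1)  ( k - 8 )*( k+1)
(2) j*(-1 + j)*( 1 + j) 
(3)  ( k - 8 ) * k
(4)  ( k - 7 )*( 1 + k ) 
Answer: 1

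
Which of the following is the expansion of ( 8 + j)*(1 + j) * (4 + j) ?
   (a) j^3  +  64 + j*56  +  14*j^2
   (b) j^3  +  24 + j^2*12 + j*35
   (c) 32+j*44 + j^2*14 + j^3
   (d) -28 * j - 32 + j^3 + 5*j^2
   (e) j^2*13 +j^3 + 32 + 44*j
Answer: e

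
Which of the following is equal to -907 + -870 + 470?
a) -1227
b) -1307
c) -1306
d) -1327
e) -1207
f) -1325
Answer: b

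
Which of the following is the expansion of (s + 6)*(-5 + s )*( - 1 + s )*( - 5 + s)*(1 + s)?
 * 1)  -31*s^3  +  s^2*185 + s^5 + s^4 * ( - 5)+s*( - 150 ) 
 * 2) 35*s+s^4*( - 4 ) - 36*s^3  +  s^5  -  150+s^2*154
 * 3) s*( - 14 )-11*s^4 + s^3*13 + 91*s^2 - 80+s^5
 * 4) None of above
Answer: 2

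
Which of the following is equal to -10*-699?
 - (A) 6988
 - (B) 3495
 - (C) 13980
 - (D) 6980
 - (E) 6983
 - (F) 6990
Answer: F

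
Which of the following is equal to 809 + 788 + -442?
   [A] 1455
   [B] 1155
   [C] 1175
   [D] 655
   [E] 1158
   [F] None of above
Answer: B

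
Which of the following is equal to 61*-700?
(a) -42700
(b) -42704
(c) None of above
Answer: a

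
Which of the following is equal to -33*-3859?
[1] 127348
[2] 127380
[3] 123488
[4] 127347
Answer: 4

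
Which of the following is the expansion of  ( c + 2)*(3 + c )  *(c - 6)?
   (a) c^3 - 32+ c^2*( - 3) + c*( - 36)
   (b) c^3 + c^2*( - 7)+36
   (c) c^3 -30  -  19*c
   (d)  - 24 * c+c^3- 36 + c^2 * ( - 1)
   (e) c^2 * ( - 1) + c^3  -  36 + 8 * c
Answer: d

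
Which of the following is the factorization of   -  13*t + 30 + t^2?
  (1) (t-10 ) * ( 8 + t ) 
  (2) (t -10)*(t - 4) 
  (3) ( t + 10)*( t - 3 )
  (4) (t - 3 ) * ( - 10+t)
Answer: 4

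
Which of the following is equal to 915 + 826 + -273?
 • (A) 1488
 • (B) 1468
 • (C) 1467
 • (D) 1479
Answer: B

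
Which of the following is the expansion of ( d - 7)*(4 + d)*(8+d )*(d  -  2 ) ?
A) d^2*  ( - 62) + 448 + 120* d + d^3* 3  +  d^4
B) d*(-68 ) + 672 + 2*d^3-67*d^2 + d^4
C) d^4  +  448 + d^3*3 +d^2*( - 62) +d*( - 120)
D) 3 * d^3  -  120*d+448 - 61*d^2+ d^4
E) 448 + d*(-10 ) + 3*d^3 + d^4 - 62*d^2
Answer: C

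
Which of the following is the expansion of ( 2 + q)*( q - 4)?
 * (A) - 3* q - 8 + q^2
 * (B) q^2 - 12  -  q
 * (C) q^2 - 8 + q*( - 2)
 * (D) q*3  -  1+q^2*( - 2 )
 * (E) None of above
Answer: C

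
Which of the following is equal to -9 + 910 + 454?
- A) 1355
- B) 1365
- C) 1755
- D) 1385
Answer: A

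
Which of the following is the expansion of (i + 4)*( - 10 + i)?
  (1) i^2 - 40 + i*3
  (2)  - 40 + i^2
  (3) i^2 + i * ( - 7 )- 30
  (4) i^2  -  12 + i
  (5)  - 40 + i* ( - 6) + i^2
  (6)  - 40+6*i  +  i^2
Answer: 5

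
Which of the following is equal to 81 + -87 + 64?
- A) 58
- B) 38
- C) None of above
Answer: A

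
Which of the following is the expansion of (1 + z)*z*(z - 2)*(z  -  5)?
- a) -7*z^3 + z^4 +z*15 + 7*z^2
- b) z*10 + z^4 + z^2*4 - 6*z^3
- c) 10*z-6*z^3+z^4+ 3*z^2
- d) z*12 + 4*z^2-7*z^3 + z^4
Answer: c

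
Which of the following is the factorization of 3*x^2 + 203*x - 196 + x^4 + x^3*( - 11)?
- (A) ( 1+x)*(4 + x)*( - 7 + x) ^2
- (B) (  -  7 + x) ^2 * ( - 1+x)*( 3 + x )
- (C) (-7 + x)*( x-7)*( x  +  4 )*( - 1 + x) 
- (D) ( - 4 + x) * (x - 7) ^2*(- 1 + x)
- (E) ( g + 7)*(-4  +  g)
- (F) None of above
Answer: C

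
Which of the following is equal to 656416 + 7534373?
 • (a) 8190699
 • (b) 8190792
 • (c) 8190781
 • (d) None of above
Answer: d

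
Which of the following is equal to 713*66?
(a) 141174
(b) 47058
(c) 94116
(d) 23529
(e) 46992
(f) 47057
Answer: b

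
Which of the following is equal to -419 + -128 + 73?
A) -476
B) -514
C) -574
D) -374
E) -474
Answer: E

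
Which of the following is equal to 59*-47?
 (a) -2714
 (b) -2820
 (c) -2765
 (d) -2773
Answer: d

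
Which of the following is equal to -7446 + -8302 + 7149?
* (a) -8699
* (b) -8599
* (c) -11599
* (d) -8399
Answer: b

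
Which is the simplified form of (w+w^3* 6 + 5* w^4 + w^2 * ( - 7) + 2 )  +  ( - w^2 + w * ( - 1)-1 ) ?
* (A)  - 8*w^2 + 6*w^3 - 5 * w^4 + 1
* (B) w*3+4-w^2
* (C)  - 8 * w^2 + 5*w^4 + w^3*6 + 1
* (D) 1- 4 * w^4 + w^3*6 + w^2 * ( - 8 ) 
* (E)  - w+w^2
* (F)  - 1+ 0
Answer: C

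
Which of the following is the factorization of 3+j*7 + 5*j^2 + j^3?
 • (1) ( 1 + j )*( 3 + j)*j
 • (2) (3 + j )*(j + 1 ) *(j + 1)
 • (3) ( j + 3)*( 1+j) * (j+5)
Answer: 2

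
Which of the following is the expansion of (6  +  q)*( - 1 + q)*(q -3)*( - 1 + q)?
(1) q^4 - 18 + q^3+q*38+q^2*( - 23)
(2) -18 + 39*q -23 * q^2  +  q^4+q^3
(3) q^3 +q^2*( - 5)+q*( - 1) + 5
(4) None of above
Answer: 2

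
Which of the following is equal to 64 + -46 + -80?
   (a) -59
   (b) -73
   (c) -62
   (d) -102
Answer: c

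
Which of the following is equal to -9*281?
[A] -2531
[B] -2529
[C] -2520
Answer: B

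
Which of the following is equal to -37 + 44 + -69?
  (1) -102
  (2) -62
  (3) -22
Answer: 2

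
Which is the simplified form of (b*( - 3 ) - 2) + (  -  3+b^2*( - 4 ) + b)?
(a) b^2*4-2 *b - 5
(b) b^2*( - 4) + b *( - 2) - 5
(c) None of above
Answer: b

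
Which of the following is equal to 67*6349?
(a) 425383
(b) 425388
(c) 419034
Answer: a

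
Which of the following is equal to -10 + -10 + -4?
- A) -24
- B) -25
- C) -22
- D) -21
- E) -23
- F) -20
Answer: A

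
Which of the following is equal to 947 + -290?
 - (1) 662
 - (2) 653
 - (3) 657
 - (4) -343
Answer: 3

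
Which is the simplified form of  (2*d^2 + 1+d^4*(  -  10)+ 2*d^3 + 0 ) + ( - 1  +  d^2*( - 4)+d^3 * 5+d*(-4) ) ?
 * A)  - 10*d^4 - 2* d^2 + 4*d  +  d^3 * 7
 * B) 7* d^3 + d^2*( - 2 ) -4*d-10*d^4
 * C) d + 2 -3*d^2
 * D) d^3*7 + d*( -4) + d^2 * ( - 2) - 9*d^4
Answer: B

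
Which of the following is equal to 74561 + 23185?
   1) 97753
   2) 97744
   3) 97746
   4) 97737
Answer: 3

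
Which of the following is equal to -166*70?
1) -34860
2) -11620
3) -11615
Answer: 2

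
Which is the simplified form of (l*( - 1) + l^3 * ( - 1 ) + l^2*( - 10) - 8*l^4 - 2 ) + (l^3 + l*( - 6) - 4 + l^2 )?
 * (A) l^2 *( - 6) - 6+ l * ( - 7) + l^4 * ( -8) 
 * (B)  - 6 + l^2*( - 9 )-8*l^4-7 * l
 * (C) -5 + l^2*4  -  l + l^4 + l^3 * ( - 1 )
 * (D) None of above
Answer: B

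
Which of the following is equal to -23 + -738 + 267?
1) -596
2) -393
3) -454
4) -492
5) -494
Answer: 5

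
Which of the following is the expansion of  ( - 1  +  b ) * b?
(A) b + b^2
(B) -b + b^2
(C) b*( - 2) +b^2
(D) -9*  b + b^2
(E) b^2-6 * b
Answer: B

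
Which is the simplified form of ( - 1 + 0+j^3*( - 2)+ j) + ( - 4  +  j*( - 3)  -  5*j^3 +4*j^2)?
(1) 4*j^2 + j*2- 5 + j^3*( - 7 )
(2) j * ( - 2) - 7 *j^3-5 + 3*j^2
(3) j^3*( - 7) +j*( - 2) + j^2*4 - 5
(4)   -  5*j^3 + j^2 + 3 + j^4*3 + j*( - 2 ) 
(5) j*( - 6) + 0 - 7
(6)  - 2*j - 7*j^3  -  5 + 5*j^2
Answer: 3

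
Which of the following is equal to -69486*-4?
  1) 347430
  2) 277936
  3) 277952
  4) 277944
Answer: 4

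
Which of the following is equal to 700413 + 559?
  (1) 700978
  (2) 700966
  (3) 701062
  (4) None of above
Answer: 4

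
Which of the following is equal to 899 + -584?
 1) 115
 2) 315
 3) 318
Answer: 2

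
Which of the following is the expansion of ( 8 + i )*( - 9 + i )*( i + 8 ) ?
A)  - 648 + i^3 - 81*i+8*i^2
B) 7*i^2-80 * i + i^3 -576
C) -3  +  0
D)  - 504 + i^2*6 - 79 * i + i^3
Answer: B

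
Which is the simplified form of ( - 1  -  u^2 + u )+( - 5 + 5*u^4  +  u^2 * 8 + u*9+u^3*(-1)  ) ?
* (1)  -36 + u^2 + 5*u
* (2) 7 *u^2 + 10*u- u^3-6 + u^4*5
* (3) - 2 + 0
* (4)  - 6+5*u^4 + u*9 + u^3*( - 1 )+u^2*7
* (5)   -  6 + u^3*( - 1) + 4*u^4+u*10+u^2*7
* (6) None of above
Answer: 2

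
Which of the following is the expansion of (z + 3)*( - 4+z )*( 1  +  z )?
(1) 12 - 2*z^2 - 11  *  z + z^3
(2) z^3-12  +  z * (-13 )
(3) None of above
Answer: 2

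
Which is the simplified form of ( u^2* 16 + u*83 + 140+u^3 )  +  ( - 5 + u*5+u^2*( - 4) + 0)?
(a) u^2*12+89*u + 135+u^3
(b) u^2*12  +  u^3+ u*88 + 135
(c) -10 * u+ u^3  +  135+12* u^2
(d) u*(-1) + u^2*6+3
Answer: b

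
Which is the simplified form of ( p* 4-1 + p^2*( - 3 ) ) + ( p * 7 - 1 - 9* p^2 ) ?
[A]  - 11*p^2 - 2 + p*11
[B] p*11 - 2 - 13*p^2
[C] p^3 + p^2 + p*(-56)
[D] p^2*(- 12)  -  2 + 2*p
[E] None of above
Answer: E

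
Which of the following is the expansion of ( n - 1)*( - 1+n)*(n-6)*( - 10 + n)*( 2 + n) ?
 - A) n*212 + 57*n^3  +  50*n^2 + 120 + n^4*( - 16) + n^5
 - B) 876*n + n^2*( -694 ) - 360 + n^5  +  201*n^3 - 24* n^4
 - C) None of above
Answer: C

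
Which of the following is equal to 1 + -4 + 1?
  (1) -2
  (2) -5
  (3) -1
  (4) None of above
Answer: 1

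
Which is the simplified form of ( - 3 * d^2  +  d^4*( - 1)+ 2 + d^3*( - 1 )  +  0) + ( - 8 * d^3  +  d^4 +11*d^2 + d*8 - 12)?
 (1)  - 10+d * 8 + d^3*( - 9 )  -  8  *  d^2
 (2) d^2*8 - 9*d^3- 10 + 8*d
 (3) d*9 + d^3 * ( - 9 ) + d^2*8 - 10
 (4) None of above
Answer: 2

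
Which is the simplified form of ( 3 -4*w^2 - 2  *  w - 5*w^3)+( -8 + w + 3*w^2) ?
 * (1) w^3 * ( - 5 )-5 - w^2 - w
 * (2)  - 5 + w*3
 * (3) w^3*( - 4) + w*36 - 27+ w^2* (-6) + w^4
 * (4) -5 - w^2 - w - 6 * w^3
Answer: 1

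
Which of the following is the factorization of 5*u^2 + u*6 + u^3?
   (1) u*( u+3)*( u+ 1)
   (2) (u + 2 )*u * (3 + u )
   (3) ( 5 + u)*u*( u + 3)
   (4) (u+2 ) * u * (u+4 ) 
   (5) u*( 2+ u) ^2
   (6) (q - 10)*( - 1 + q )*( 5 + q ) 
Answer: 2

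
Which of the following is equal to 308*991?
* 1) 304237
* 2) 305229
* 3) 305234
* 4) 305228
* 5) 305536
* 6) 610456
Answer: 4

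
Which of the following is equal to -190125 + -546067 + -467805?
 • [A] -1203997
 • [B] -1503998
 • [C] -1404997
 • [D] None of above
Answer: A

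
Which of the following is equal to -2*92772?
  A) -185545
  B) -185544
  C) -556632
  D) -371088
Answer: B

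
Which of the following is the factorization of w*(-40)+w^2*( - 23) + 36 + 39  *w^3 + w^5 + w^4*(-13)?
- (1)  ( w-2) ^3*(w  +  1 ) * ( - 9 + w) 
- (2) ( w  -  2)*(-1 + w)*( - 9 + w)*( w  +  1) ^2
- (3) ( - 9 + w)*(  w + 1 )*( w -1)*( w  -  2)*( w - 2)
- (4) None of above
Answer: 3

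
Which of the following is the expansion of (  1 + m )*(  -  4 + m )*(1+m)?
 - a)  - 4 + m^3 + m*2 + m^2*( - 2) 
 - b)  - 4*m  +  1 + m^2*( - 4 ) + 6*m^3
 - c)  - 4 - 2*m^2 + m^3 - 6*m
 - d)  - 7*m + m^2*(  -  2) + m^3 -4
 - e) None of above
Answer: d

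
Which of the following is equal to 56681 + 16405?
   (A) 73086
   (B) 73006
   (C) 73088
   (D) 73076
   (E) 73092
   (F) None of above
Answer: A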